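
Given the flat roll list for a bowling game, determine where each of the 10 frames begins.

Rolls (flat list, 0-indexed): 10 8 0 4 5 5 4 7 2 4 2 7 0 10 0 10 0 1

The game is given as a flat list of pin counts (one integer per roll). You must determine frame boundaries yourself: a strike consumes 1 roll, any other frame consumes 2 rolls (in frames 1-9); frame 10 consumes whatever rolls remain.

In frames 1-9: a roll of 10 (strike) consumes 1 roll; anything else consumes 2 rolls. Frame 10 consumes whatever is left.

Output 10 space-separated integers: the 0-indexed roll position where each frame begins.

Answer: 0 1 3 5 7 9 11 13 14 16

Derivation:
Frame 1 starts at roll index 0: roll=10 (strike), consumes 1 roll
Frame 2 starts at roll index 1: rolls=8,0 (sum=8), consumes 2 rolls
Frame 3 starts at roll index 3: rolls=4,5 (sum=9), consumes 2 rolls
Frame 4 starts at roll index 5: rolls=5,4 (sum=9), consumes 2 rolls
Frame 5 starts at roll index 7: rolls=7,2 (sum=9), consumes 2 rolls
Frame 6 starts at roll index 9: rolls=4,2 (sum=6), consumes 2 rolls
Frame 7 starts at roll index 11: rolls=7,0 (sum=7), consumes 2 rolls
Frame 8 starts at roll index 13: roll=10 (strike), consumes 1 roll
Frame 9 starts at roll index 14: rolls=0,10 (sum=10), consumes 2 rolls
Frame 10 starts at roll index 16: 2 remaining rolls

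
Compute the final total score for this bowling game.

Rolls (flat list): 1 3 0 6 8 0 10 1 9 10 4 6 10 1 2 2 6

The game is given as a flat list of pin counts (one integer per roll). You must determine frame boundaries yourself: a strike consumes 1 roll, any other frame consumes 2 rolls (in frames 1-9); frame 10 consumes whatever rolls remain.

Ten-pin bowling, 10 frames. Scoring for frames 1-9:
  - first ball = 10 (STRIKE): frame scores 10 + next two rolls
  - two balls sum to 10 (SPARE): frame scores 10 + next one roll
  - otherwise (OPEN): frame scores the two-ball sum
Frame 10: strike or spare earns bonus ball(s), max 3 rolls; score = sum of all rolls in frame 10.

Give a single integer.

Frame 1: OPEN (1+3=4). Cumulative: 4
Frame 2: OPEN (0+6=6). Cumulative: 10
Frame 3: OPEN (8+0=8). Cumulative: 18
Frame 4: STRIKE. 10 + next two rolls (1+9) = 20. Cumulative: 38
Frame 5: SPARE (1+9=10). 10 + next roll (10) = 20. Cumulative: 58
Frame 6: STRIKE. 10 + next two rolls (4+6) = 20. Cumulative: 78
Frame 7: SPARE (4+6=10). 10 + next roll (10) = 20. Cumulative: 98
Frame 8: STRIKE. 10 + next two rolls (1+2) = 13. Cumulative: 111
Frame 9: OPEN (1+2=3). Cumulative: 114
Frame 10: OPEN. Sum of all frame-10 rolls (2+6) = 8. Cumulative: 122

Answer: 122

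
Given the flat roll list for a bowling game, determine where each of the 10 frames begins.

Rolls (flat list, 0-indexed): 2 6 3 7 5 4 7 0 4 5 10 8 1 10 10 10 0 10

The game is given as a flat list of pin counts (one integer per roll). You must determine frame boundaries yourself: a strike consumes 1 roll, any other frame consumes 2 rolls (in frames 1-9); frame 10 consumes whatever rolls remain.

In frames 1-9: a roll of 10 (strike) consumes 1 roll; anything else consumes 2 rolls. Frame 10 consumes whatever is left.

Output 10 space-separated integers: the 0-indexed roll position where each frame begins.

Frame 1 starts at roll index 0: rolls=2,6 (sum=8), consumes 2 rolls
Frame 2 starts at roll index 2: rolls=3,7 (sum=10), consumes 2 rolls
Frame 3 starts at roll index 4: rolls=5,4 (sum=9), consumes 2 rolls
Frame 4 starts at roll index 6: rolls=7,0 (sum=7), consumes 2 rolls
Frame 5 starts at roll index 8: rolls=4,5 (sum=9), consumes 2 rolls
Frame 6 starts at roll index 10: roll=10 (strike), consumes 1 roll
Frame 7 starts at roll index 11: rolls=8,1 (sum=9), consumes 2 rolls
Frame 8 starts at roll index 13: roll=10 (strike), consumes 1 roll
Frame 9 starts at roll index 14: roll=10 (strike), consumes 1 roll
Frame 10 starts at roll index 15: 3 remaining rolls

Answer: 0 2 4 6 8 10 11 13 14 15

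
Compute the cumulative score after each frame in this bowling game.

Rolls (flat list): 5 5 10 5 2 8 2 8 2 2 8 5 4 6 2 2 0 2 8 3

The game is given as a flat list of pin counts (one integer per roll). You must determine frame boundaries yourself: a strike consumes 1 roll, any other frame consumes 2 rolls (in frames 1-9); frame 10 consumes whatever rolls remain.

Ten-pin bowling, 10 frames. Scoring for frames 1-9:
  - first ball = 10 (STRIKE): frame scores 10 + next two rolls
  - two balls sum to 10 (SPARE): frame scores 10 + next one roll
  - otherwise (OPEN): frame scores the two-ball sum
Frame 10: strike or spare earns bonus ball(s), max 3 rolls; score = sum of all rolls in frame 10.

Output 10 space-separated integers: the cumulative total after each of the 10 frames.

Frame 1: SPARE (5+5=10). 10 + next roll (10) = 20. Cumulative: 20
Frame 2: STRIKE. 10 + next two rolls (5+2) = 17. Cumulative: 37
Frame 3: OPEN (5+2=7). Cumulative: 44
Frame 4: SPARE (8+2=10). 10 + next roll (8) = 18. Cumulative: 62
Frame 5: SPARE (8+2=10). 10 + next roll (2) = 12. Cumulative: 74
Frame 6: SPARE (2+8=10). 10 + next roll (5) = 15. Cumulative: 89
Frame 7: OPEN (5+4=9). Cumulative: 98
Frame 8: OPEN (6+2=8). Cumulative: 106
Frame 9: OPEN (2+0=2). Cumulative: 108
Frame 10: SPARE. Sum of all frame-10 rolls (2+8+3) = 13. Cumulative: 121

Answer: 20 37 44 62 74 89 98 106 108 121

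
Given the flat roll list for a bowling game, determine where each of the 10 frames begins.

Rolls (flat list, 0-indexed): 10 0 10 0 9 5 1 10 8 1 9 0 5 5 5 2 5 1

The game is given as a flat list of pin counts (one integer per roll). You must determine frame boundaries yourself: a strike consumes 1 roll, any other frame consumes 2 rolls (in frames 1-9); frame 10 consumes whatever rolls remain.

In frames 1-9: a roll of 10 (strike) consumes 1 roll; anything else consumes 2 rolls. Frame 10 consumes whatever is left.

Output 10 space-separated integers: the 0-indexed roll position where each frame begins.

Answer: 0 1 3 5 7 8 10 12 14 16

Derivation:
Frame 1 starts at roll index 0: roll=10 (strike), consumes 1 roll
Frame 2 starts at roll index 1: rolls=0,10 (sum=10), consumes 2 rolls
Frame 3 starts at roll index 3: rolls=0,9 (sum=9), consumes 2 rolls
Frame 4 starts at roll index 5: rolls=5,1 (sum=6), consumes 2 rolls
Frame 5 starts at roll index 7: roll=10 (strike), consumes 1 roll
Frame 6 starts at roll index 8: rolls=8,1 (sum=9), consumes 2 rolls
Frame 7 starts at roll index 10: rolls=9,0 (sum=9), consumes 2 rolls
Frame 8 starts at roll index 12: rolls=5,5 (sum=10), consumes 2 rolls
Frame 9 starts at roll index 14: rolls=5,2 (sum=7), consumes 2 rolls
Frame 10 starts at roll index 16: 2 remaining rolls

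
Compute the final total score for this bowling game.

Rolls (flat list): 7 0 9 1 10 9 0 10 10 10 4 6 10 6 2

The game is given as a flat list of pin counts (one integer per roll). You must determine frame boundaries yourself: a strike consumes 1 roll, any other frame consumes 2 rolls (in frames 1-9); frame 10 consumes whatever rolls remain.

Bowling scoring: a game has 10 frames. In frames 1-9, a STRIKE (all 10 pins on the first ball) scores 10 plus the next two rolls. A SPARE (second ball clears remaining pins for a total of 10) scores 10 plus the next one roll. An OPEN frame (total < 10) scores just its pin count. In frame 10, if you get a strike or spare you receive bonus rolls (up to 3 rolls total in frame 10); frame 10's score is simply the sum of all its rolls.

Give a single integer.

Frame 1: OPEN (7+0=7). Cumulative: 7
Frame 2: SPARE (9+1=10). 10 + next roll (10) = 20. Cumulative: 27
Frame 3: STRIKE. 10 + next two rolls (9+0) = 19. Cumulative: 46
Frame 4: OPEN (9+0=9). Cumulative: 55
Frame 5: STRIKE. 10 + next two rolls (10+10) = 30. Cumulative: 85
Frame 6: STRIKE. 10 + next two rolls (10+4) = 24. Cumulative: 109
Frame 7: STRIKE. 10 + next two rolls (4+6) = 20. Cumulative: 129
Frame 8: SPARE (4+6=10). 10 + next roll (10) = 20. Cumulative: 149
Frame 9: STRIKE. 10 + next two rolls (6+2) = 18. Cumulative: 167
Frame 10: OPEN. Sum of all frame-10 rolls (6+2) = 8. Cumulative: 175

Answer: 175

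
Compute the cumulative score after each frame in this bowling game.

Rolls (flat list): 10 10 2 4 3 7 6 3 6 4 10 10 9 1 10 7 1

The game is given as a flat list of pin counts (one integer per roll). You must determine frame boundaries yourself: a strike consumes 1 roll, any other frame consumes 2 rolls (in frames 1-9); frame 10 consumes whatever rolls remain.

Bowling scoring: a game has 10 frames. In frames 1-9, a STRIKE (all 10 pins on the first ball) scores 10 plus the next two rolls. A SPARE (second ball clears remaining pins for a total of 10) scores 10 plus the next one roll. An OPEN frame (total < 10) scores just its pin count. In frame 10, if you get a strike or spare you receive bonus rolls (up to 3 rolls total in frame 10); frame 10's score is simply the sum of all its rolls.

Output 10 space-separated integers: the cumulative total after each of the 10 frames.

Answer: 22 38 44 60 69 89 118 138 158 176

Derivation:
Frame 1: STRIKE. 10 + next two rolls (10+2) = 22. Cumulative: 22
Frame 2: STRIKE. 10 + next two rolls (2+4) = 16. Cumulative: 38
Frame 3: OPEN (2+4=6). Cumulative: 44
Frame 4: SPARE (3+7=10). 10 + next roll (6) = 16. Cumulative: 60
Frame 5: OPEN (6+3=9). Cumulative: 69
Frame 6: SPARE (6+4=10). 10 + next roll (10) = 20. Cumulative: 89
Frame 7: STRIKE. 10 + next two rolls (10+9) = 29. Cumulative: 118
Frame 8: STRIKE. 10 + next two rolls (9+1) = 20. Cumulative: 138
Frame 9: SPARE (9+1=10). 10 + next roll (10) = 20. Cumulative: 158
Frame 10: STRIKE. Sum of all frame-10 rolls (10+7+1) = 18. Cumulative: 176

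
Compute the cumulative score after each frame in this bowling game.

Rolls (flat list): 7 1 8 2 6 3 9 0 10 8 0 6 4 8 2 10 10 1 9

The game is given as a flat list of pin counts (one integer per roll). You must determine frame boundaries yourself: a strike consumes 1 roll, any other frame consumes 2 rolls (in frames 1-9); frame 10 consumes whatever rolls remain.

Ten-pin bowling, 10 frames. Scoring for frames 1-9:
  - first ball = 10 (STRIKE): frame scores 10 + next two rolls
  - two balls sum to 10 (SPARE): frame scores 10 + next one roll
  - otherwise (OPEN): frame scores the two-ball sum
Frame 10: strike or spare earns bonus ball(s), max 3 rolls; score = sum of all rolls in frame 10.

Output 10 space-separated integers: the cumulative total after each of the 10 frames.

Answer: 8 24 33 42 60 68 86 106 127 147

Derivation:
Frame 1: OPEN (7+1=8). Cumulative: 8
Frame 2: SPARE (8+2=10). 10 + next roll (6) = 16. Cumulative: 24
Frame 3: OPEN (6+3=9). Cumulative: 33
Frame 4: OPEN (9+0=9). Cumulative: 42
Frame 5: STRIKE. 10 + next two rolls (8+0) = 18. Cumulative: 60
Frame 6: OPEN (8+0=8). Cumulative: 68
Frame 7: SPARE (6+4=10). 10 + next roll (8) = 18. Cumulative: 86
Frame 8: SPARE (8+2=10). 10 + next roll (10) = 20. Cumulative: 106
Frame 9: STRIKE. 10 + next two rolls (10+1) = 21. Cumulative: 127
Frame 10: STRIKE. Sum of all frame-10 rolls (10+1+9) = 20. Cumulative: 147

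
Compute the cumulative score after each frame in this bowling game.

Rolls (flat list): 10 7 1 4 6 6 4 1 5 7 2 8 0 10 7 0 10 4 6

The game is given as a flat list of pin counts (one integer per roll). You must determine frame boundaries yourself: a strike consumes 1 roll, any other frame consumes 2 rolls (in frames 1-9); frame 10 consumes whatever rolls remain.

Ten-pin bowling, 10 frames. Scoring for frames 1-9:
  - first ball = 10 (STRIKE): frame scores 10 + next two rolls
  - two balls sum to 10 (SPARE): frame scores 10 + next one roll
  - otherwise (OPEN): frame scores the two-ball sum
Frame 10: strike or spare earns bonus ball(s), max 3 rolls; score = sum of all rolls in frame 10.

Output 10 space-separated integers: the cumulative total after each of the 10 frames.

Frame 1: STRIKE. 10 + next two rolls (7+1) = 18. Cumulative: 18
Frame 2: OPEN (7+1=8). Cumulative: 26
Frame 3: SPARE (4+6=10). 10 + next roll (6) = 16. Cumulative: 42
Frame 4: SPARE (6+4=10). 10 + next roll (1) = 11. Cumulative: 53
Frame 5: OPEN (1+5=6). Cumulative: 59
Frame 6: OPEN (7+2=9). Cumulative: 68
Frame 7: OPEN (8+0=8). Cumulative: 76
Frame 8: STRIKE. 10 + next two rolls (7+0) = 17. Cumulative: 93
Frame 9: OPEN (7+0=7). Cumulative: 100
Frame 10: STRIKE. Sum of all frame-10 rolls (10+4+6) = 20. Cumulative: 120

Answer: 18 26 42 53 59 68 76 93 100 120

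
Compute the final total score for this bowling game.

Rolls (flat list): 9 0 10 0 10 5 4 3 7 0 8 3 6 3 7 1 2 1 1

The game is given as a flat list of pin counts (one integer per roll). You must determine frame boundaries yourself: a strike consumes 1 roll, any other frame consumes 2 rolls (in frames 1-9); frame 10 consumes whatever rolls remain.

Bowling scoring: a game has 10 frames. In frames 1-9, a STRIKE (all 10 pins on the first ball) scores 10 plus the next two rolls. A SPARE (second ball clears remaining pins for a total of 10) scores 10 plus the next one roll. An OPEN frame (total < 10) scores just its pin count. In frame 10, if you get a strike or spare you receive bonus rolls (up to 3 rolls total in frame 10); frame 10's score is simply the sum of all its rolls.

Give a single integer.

Answer: 96

Derivation:
Frame 1: OPEN (9+0=9). Cumulative: 9
Frame 2: STRIKE. 10 + next two rolls (0+10) = 20. Cumulative: 29
Frame 3: SPARE (0+10=10). 10 + next roll (5) = 15. Cumulative: 44
Frame 4: OPEN (5+4=9). Cumulative: 53
Frame 5: SPARE (3+7=10). 10 + next roll (0) = 10. Cumulative: 63
Frame 6: OPEN (0+8=8). Cumulative: 71
Frame 7: OPEN (3+6=9). Cumulative: 80
Frame 8: SPARE (3+7=10). 10 + next roll (1) = 11. Cumulative: 91
Frame 9: OPEN (1+2=3). Cumulative: 94
Frame 10: OPEN. Sum of all frame-10 rolls (1+1) = 2. Cumulative: 96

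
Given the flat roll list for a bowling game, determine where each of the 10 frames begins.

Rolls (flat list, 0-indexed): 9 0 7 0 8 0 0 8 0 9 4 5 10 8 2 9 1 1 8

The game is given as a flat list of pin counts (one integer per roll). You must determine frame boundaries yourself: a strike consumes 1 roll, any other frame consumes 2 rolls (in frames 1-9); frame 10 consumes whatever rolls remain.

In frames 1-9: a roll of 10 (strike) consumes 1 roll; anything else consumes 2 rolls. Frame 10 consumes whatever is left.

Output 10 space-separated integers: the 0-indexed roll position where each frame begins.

Answer: 0 2 4 6 8 10 12 13 15 17

Derivation:
Frame 1 starts at roll index 0: rolls=9,0 (sum=9), consumes 2 rolls
Frame 2 starts at roll index 2: rolls=7,0 (sum=7), consumes 2 rolls
Frame 3 starts at roll index 4: rolls=8,0 (sum=8), consumes 2 rolls
Frame 4 starts at roll index 6: rolls=0,8 (sum=8), consumes 2 rolls
Frame 5 starts at roll index 8: rolls=0,9 (sum=9), consumes 2 rolls
Frame 6 starts at roll index 10: rolls=4,5 (sum=9), consumes 2 rolls
Frame 7 starts at roll index 12: roll=10 (strike), consumes 1 roll
Frame 8 starts at roll index 13: rolls=8,2 (sum=10), consumes 2 rolls
Frame 9 starts at roll index 15: rolls=9,1 (sum=10), consumes 2 rolls
Frame 10 starts at roll index 17: 2 remaining rolls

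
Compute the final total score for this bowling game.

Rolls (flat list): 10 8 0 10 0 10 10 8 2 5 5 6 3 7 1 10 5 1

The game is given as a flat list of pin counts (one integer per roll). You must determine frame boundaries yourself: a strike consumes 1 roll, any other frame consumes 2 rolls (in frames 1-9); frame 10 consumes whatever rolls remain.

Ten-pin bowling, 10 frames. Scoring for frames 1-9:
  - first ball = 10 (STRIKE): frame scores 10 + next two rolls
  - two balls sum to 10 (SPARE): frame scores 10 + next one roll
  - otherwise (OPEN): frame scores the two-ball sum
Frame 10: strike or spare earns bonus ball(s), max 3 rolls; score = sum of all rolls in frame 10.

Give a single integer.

Answer: 150

Derivation:
Frame 1: STRIKE. 10 + next two rolls (8+0) = 18. Cumulative: 18
Frame 2: OPEN (8+0=8). Cumulative: 26
Frame 3: STRIKE. 10 + next two rolls (0+10) = 20. Cumulative: 46
Frame 4: SPARE (0+10=10). 10 + next roll (10) = 20. Cumulative: 66
Frame 5: STRIKE. 10 + next two rolls (8+2) = 20. Cumulative: 86
Frame 6: SPARE (8+2=10). 10 + next roll (5) = 15. Cumulative: 101
Frame 7: SPARE (5+5=10). 10 + next roll (6) = 16. Cumulative: 117
Frame 8: OPEN (6+3=9). Cumulative: 126
Frame 9: OPEN (7+1=8). Cumulative: 134
Frame 10: STRIKE. Sum of all frame-10 rolls (10+5+1) = 16. Cumulative: 150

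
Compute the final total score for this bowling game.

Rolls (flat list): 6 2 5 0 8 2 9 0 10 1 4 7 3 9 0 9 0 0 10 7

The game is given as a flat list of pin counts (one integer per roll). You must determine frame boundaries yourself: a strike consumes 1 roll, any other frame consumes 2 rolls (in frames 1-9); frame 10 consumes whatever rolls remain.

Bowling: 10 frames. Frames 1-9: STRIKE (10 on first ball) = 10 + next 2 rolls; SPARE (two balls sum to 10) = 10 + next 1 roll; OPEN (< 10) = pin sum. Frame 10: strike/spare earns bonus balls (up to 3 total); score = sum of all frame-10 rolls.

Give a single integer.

Frame 1: OPEN (6+2=8). Cumulative: 8
Frame 2: OPEN (5+0=5). Cumulative: 13
Frame 3: SPARE (8+2=10). 10 + next roll (9) = 19. Cumulative: 32
Frame 4: OPEN (9+0=9). Cumulative: 41
Frame 5: STRIKE. 10 + next two rolls (1+4) = 15. Cumulative: 56
Frame 6: OPEN (1+4=5). Cumulative: 61
Frame 7: SPARE (7+3=10). 10 + next roll (9) = 19. Cumulative: 80
Frame 8: OPEN (9+0=9). Cumulative: 89
Frame 9: OPEN (9+0=9). Cumulative: 98
Frame 10: SPARE. Sum of all frame-10 rolls (0+10+7) = 17. Cumulative: 115

Answer: 115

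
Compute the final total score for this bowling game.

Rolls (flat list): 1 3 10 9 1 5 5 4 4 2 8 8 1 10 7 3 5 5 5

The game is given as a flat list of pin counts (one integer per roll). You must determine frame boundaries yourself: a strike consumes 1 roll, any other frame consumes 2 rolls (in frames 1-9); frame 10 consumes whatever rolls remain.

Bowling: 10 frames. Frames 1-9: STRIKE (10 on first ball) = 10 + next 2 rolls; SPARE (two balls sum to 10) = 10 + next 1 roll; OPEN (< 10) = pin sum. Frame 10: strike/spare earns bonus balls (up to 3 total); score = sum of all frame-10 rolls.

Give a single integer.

Frame 1: OPEN (1+3=4). Cumulative: 4
Frame 2: STRIKE. 10 + next two rolls (9+1) = 20. Cumulative: 24
Frame 3: SPARE (9+1=10). 10 + next roll (5) = 15. Cumulative: 39
Frame 4: SPARE (5+5=10). 10 + next roll (4) = 14. Cumulative: 53
Frame 5: OPEN (4+4=8). Cumulative: 61
Frame 6: SPARE (2+8=10). 10 + next roll (8) = 18. Cumulative: 79
Frame 7: OPEN (8+1=9). Cumulative: 88
Frame 8: STRIKE. 10 + next two rolls (7+3) = 20. Cumulative: 108
Frame 9: SPARE (7+3=10). 10 + next roll (5) = 15. Cumulative: 123
Frame 10: SPARE. Sum of all frame-10 rolls (5+5+5) = 15. Cumulative: 138

Answer: 138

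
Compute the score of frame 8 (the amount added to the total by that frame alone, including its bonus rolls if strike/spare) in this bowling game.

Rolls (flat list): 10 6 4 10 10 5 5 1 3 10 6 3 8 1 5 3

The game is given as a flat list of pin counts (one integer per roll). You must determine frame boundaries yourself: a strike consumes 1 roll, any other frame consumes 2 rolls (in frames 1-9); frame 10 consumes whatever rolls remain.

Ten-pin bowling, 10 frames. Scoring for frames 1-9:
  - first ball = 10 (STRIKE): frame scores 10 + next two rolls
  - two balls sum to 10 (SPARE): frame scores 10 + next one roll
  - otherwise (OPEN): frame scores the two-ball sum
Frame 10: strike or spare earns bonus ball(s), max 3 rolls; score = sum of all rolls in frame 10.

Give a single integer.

Answer: 9

Derivation:
Frame 1: STRIKE. 10 + next two rolls (6+4) = 20. Cumulative: 20
Frame 2: SPARE (6+4=10). 10 + next roll (10) = 20. Cumulative: 40
Frame 3: STRIKE. 10 + next two rolls (10+5) = 25. Cumulative: 65
Frame 4: STRIKE. 10 + next two rolls (5+5) = 20. Cumulative: 85
Frame 5: SPARE (5+5=10). 10 + next roll (1) = 11. Cumulative: 96
Frame 6: OPEN (1+3=4). Cumulative: 100
Frame 7: STRIKE. 10 + next two rolls (6+3) = 19. Cumulative: 119
Frame 8: OPEN (6+3=9). Cumulative: 128
Frame 9: OPEN (8+1=9). Cumulative: 137
Frame 10: OPEN. Sum of all frame-10 rolls (5+3) = 8. Cumulative: 145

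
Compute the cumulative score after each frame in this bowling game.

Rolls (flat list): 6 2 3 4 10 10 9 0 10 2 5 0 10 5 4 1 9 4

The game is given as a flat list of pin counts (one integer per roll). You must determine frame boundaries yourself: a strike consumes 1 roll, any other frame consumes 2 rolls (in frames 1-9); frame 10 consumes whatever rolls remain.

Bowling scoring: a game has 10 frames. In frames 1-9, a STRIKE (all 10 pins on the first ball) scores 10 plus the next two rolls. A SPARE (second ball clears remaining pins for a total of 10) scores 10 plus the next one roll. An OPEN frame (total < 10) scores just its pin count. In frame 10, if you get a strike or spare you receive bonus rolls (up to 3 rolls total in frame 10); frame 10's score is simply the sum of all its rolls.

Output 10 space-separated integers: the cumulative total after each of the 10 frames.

Frame 1: OPEN (6+2=8). Cumulative: 8
Frame 2: OPEN (3+4=7). Cumulative: 15
Frame 3: STRIKE. 10 + next two rolls (10+9) = 29. Cumulative: 44
Frame 4: STRIKE. 10 + next two rolls (9+0) = 19. Cumulative: 63
Frame 5: OPEN (9+0=9). Cumulative: 72
Frame 6: STRIKE. 10 + next two rolls (2+5) = 17. Cumulative: 89
Frame 7: OPEN (2+5=7). Cumulative: 96
Frame 8: SPARE (0+10=10). 10 + next roll (5) = 15. Cumulative: 111
Frame 9: OPEN (5+4=9). Cumulative: 120
Frame 10: SPARE. Sum of all frame-10 rolls (1+9+4) = 14. Cumulative: 134

Answer: 8 15 44 63 72 89 96 111 120 134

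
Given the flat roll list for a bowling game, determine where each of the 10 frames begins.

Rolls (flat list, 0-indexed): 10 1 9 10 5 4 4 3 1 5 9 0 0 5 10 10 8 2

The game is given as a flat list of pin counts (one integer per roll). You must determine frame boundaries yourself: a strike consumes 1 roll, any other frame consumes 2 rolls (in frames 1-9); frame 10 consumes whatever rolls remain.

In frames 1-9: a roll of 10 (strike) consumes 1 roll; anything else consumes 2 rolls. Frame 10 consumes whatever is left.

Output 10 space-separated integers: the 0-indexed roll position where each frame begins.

Answer: 0 1 3 4 6 8 10 12 14 15

Derivation:
Frame 1 starts at roll index 0: roll=10 (strike), consumes 1 roll
Frame 2 starts at roll index 1: rolls=1,9 (sum=10), consumes 2 rolls
Frame 3 starts at roll index 3: roll=10 (strike), consumes 1 roll
Frame 4 starts at roll index 4: rolls=5,4 (sum=9), consumes 2 rolls
Frame 5 starts at roll index 6: rolls=4,3 (sum=7), consumes 2 rolls
Frame 6 starts at roll index 8: rolls=1,5 (sum=6), consumes 2 rolls
Frame 7 starts at roll index 10: rolls=9,0 (sum=9), consumes 2 rolls
Frame 8 starts at roll index 12: rolls=0,5 (sum=5), consumes 2 rolls
Frame 9 starts at roll index 14: roll=10 (strike), consumes 1 roll
Frame 10 starts at roll index 15: 3 remaining rolls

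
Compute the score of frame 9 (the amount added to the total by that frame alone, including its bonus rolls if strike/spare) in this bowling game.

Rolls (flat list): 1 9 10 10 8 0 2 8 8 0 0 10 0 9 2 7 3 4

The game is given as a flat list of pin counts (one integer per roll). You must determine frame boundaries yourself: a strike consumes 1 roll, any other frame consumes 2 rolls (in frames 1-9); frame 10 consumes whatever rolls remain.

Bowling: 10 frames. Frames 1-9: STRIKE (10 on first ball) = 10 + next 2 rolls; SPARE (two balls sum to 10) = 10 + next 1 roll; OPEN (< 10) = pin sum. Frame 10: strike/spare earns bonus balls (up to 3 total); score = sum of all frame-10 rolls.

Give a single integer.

Answer: 9

Derivation:
Frame 1: SPARE (1+9=10). 10 + next roll (10) = 20. Cumulative: 20
Frame 2: STRIKE. 10 + next two rolls (10+8) = 28. Cumulative: 48
Frame 3: STRIKE. 10 + next two rolls (8+0) = 18. Cumulative: 66
Frame 4: OPEN (8+0=8). Cumulative: 74
Frame 5: SPARE (2+8=10). 10 + next roll (8) = 18. Cumulative: 92
Frame 6: OPEN (8+0=8). Cumulative: 100
Frame 7: SPARE (0+10=10). 10 + next roll (0) = 10. Cumulative: 110
Frame 8: OPEN (0+9=9). Cumulative: 119
Frame 9: OPEN (2+7=9). Cumulative: 128
Frame 10: OPEN. Sum of all frame-10 rolls (3+4) = 7. Cumulative: 135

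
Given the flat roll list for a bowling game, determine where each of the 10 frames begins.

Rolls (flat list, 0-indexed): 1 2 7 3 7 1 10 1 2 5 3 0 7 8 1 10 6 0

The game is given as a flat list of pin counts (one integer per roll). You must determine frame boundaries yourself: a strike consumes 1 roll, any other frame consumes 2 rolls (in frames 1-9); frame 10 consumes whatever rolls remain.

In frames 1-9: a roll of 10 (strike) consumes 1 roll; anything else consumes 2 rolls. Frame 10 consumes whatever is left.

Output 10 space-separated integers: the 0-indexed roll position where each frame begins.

Answer: 0 2 4 6 7 9 11 13 15 16

Derivation:
Frame 1 starts at roll index 0: rolls=1,2 (sum=3), consumes 2 rolls
Frame 2 starts at roll index 2: rolls=7,3 (sum=10), consumes 2 rolls
Frame 3 starts at roll index 4: rolls=7,1 (sum=8), consumes 2 rolls
Frame 4 starts at roll index 6: roll=10 (strike), consumes 1 roll
Frame 5 starts at roll index 7: rolls=1,2 (sum=3), consumes 2 rolls
Frame 6 starts at roll index 9: rolls=5,3 (sum=8), consumes 2 rolls
Frame 7 starts at roll index 11: rolls=0,7 (sum=7), consumes 2 rolls
Frame 8 starts at roll index 13: rolls=8,1 (sum=9), consumes 2 rolls
Frame 9 starts at roll index 15: roll=10 (strike), consumes 1 roll
Frame 10 starts at roll index 16: 2 remaining rolls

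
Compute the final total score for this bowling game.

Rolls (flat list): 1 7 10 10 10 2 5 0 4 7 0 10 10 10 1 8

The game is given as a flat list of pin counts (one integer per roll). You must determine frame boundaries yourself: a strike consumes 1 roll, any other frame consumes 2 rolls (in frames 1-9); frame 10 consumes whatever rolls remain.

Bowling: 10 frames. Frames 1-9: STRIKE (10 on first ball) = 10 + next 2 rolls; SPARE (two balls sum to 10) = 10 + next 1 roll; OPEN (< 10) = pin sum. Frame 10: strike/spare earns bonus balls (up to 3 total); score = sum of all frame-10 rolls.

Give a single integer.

Answer: 165

Derivation:
Frame 1: OPEN (1+7=8). Cumulative: 8
Frame 2: STRIKE. 10 + next two rolls (10+10) = 30. Cumulative: 38
Frame 3: STRIKE. 10 + next two rolls (10+2) = 22. Cumulative: 60
Frame 4: STRIKE. 10 + next two rolls (2+5) = 17. Cumulative: 77
Frame 5: OPEN (2+5=7). Cumulative: 84
Frame 6: OPEN (0+4=4). Cumulative: 88
Frame 7: OPEN (7+0=7). Cumulative: 95
Frame 8: STRIKE. 10 + next two rolls (10+10) = 30. Cumulative: 125
Frame 9: STRIKE. 10 + next two rolls (10+1) = 21. Cumulative: 146
Frame 10: STRIKE. Sum of all frame-10 rolls (10+1+8) = 19. Cumulative: 165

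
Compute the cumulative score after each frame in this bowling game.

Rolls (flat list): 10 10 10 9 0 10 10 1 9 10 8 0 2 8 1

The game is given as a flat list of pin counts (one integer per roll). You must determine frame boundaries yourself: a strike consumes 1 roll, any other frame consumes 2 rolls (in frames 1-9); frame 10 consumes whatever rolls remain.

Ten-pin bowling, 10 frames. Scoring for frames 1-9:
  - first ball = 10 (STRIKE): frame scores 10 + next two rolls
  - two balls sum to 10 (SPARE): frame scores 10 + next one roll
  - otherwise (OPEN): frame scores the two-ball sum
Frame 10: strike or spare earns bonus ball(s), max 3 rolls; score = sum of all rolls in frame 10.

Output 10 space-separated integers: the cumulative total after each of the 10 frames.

Answer: 30 59 78 87 108 128 148 166 174 185

Derivation:
Frame 1: STRIKE. 10 + next two rolls (10+10) = 30. Cumulative: 30
Frame 2: STRIKE. 10 + next two rolls (10+9) = 29. Cumulative: 59
Frame 3: STRIKE. 10 + next two rolls (9+0) = 19. Cumulative: 78
Frame 4: OPEN (9+0=9). Cumulative: 87
Frame 5: STRIKE. 10 + next two rolls (10+1) = 21. Cumulative: 108
Frame 6: STRIKE. 10 + next two rolls (1+9) = 20. Cumulative: 128
Frame 7: SPARE (1+9=10). 10 + next roll (10) = 20. Cumulative: 148
Frame 8: STRIKE. 10 + next two rolls (8+0) = 18. Cumulative: 166
Frame 9: OPEN (8+0=8). Cumulative: 174
Frame 10: SPARE. Sum of all frame-10 rolls (2+8+1) = 11. Cumulative: 185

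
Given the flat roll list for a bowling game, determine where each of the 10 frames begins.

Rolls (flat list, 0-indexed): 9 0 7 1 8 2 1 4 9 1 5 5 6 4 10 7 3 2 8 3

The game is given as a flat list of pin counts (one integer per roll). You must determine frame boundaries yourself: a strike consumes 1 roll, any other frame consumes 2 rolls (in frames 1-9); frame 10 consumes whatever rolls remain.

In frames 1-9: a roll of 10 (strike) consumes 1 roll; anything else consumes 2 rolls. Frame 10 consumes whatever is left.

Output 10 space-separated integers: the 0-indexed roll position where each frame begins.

Answer: 0 2 4 6 8 10 12 14 15 17

Derivation:
Frame 1 starts at roll index 0: rolls=9,0 (sum=9), consumes 2 rolls
Frame 2 starts at roll index 2: rolls=7,1 (sum=8), consumes 2 rolls
Frame 3 starts at roll index 4: rolls=8,2 (sum=10), consumes 2 rolls
Frame 4 starts at roll index 6: rolls=1,4 (sum=5), consumes 2 rolls
Frame 5 starts at roll index 8: rolls=9,1 (sum=10), consumes 2 rolls
Frame 6 starts at roll index 10: rolls=5,5 (sum=10), consumes 2 rolls
Frame 7 starts at roll index 12: rolls=6,4 (sum=10), consumes 2 rolls
Frame 8 starts at roll index 14: roll=10 (strike), consumes 1 roll
Frame 9 starts at roll index 15: rolls=7,3 (sum=10), consumes 2 rolls
Frame 10 starts at roll index 17: 3 remaining rolls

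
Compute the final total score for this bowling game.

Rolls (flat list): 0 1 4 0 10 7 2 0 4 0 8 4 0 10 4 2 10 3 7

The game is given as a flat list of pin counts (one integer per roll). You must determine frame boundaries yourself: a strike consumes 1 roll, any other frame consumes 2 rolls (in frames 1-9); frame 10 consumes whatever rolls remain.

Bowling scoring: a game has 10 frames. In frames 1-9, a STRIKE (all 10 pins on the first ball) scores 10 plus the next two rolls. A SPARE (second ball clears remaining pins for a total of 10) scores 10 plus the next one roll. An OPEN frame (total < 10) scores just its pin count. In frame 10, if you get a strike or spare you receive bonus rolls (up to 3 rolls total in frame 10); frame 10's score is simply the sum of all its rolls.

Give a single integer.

Frame 1: OPEN (0+1=1). Cumulative: 1
Frame 2: OPEN (4+0=4). Cumulative: 5
Frame 3: STRIKE. 10 + next two rolls (7+2) = 19. Cumulative: 24
Frame 4: OPEN (7+2=9). Cumulative: 33
Frame 5: OPEN (0+4=4). Cumulative: 37
Frame 6: OPEN (0+8=8). Cumulative: 45
Frame 7: OPEN (4+0=4). Cumulative: 49
Frame 8: STRIKE. 10 + next two rolls (4+2) = 16. Cumulative: 65
Frame 9: OPEN (4+2=6). Cumulative: 71
Frame 10: STRIKE. Sum of all frame-10 rolls (10+3+7) = 20. Cumulative: 91

Answer: 91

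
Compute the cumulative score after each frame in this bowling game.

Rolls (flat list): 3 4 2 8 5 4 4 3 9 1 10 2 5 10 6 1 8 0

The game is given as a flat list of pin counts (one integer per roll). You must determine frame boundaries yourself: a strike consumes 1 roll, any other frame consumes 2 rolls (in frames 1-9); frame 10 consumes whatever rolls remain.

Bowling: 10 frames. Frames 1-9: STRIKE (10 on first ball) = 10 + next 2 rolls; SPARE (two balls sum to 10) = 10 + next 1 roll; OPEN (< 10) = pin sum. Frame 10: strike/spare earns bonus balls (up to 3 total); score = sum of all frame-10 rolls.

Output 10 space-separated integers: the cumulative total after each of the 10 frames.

Frame 1: OPEN (3+4=7). Cumulative: 7
Frame 2: SPARE (2+8=10). 10 + next roll (5) = 15. Cumulative: 22
Frame 3: OPEN (5+4=9). Cumulative: 31
Frame 4: OPEN (4+3=7). Cumulative: 38
Frame 5: SPARE (9+1=10). 10 + next roll (10) = 20. Cumulative: 58
Frame 6: STRIKE. 10 + next two rolls (2+5) = 17. Cumulative: 75
Frame 7: OPEN (2+5=7). Cumulative: 82
Frame 8: STRIKE. 10 + next two rolls (6+1) = 17. Cumulative: 99
Frame 9: OPEN (6+1=7). Cumulative: 106
Frame 10: OPEN. Sum of all frame-10 rolls (8+0) = 8. Cumulative: 114

Answer: 7 22 31 38 58 75 82 99 106 114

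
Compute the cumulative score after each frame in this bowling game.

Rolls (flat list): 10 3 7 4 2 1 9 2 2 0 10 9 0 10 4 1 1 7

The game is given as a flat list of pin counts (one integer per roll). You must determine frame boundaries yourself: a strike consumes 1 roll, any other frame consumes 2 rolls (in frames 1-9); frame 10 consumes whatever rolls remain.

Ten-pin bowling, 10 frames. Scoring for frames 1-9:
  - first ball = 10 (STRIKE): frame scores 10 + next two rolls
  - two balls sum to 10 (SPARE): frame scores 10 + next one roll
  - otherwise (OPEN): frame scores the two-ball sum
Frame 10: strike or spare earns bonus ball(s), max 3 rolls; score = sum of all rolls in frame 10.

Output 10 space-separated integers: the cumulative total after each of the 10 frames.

Answer: 20 34 40 52 56 75 84 99 104 112

Derivation:
Frame 1: STRIKE. 10 + next two rolls (3+7) = 20. Cumulative: 20
Frame 2: SPARE (3+7=10). 10 + next roll (4) = 14. Cumulative: 34
Frame 3: OPEN (4+2=6). Cumulative: 40
Frame 4: SPARE (1+9=10). 10 + next roll (2) = 12. Cumulative: 52
Frame 5: OPEN (2+2=4). Cumulative: 56
Frame 6: SPARE (0+10=10). 10 + next roll (9) = 19. Cumulative: 75
Frame 7: OPEN (9+0=9). Cumulative: 84
Frame 8: STRIKE. 10 + next two rolls (4+1) = 15. Cumulative: 99
Frame 9: OPEN (4+1=5). Cumulative: 104
Frame 10: OPEN. Sum of all frame-10 rolls (1+7) = 8. Cumulative: 112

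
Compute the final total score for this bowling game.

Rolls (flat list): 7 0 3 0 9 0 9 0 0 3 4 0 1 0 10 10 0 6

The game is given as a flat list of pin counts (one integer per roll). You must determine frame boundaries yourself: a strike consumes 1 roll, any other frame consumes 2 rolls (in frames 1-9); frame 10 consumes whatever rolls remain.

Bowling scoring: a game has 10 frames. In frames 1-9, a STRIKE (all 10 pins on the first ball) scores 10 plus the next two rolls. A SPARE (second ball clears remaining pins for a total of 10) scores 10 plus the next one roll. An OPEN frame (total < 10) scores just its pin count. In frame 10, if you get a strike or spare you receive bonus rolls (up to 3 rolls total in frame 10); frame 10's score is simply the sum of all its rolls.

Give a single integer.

Frame 1: OPEN (7+0=7). Cumulative: 7
Frame 2: OPEN (3+0=3). Cumulative: 10
Frame 3: OPEN (9+0=9). Cumulative: 19
Frame 4: OPEN (9+0=9). Cumulative: 28
Frame 5: OPEN (0+3=3). Cumulative: 31
Frame 6: OPEN (4+0=4). Cumulative: 35
Frame 7: OPEN (1+0=1). Cumulative: 36
Frame 8: STRIKE. 10 + next two rolls (10+0) = 20. Cumulative: 56
Frame 9: STRIKE. 10 + next two rolls (0+6) = 16. Cumulative: 72
Frame 10: OPEN. Sum of all frame-10 rolls (0+6) = 6. Cumulative: 78

Answer: 78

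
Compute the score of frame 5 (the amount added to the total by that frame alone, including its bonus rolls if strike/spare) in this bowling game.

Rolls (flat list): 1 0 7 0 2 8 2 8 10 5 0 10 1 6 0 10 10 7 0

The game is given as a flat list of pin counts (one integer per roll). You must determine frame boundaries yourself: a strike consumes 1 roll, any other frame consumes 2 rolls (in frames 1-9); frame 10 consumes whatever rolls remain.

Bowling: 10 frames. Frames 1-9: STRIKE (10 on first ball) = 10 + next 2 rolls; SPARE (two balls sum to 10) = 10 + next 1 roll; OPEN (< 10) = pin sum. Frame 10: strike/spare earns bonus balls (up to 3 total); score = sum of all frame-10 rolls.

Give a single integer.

Answer: 15

Derivation:
Frame 1: OPEN (1+0=1). Cumulative: 1
Frame 2: OPEN (7+0=7). Cumulative: 8
Frame 3: SPARE (2+8=10). 10 + next roll (2) = 12. Cumulative: 20
Frame 4: SPARE (2+8=10). 10 + next roll (10) = 20. Cumulative: 40
Frame 5: STRIKE. 10 + next two rolls (5+0) = 15. Cumulative: 55
Frame 6: OPEN (5+0=5). Cumulative: 60
Frame 7: STRIKE. 10 + next two rolls (1+6) = 17. Cumulative: 77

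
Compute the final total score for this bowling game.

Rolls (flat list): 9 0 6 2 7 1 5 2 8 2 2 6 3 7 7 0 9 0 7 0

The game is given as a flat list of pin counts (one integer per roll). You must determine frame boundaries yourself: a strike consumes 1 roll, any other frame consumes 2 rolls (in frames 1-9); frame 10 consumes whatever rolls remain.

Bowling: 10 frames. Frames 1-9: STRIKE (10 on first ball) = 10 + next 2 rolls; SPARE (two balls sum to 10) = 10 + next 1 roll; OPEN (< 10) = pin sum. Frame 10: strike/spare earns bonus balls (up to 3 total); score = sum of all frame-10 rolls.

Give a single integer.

Frame 1: OPEN (9+0=9). Cumulative: 9
Frame 2: OPEN (6+2=8). Cumulative: 17
Frame 3: OPEN (7+1=8). Cumulative: 25
Frame 4: OPEN (5+2=7). Cumulative: 32
Frame 5: SPARE (8+2=10). 10 + next roll (2) = 12. Cumulative: 44
Frame 6: OPEN (2+6=8). Cumulative: 52
Frame 7: SPARE (3+7=10). 10 + next roll (7) = 17. Cumulative: 69
Frame 8: OPEN (7+0=7). Cumulative: 76
Frame 9: OPEN (9+0=9). Cumulative: 85
Frame 10: OPEN. Sum of all frame-10 rolls (7+0) = 7. Cumulative: 92

Answer: 92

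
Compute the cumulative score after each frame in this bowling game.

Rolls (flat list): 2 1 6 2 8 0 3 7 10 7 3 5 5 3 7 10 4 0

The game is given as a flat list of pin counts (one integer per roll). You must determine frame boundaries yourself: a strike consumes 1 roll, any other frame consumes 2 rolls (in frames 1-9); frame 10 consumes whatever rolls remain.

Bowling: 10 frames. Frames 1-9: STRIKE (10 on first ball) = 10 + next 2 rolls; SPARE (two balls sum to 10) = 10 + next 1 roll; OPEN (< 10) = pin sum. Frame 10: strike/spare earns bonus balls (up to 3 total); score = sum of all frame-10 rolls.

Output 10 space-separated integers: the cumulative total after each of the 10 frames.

Answer: 3 11 19 39 59 74 87 107 121 125

Derivation:
Frame 1: OPEN (2+1=3). Cumulative: 3
Frame 2: OPEN (6+2=8). Cumulative: 11
Frame 3: OPEN (8+0=8). Cumulative: 19
Frame 4: SPARE (3+7=10). 10 + next roll (10) = 20. Cumulative: 39
Frame 5: STRIKE. 10 + next two rolls (7+3) = 20. Cumulative: 59
Frame 6: SPARE (7+3=10). 10 + next roll (5) = 15. Cumulative: 74
Frame 7: SPARE (5+5=10). 10 + next roll (3) = 13. Cumulative: 87
Frame 8: SPARE (3+7=10). 10 + next roll (10) = 20. Cumulative: 107
Frame 9: STRIKE. 10 + next two rolls (4+0) = 14. Cumulative: 121
Frame 10: OPEN. Sum of all frame-10 rolls (4+0) = 4. Cumulative: 125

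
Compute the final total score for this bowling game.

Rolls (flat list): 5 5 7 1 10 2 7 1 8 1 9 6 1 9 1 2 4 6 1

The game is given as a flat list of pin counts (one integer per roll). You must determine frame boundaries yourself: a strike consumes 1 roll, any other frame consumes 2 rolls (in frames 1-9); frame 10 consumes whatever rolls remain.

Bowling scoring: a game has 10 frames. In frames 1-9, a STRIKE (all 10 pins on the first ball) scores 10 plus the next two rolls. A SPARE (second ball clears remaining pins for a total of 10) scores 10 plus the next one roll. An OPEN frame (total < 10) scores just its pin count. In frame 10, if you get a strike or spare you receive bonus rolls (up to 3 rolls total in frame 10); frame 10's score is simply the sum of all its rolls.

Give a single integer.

Frame 1: SPARE (5+5=10). 10 + next roll (7) = 17. Cumulative: 17
Frame 2: OPEN (7+1=8). Cumulative: 25
Frame 3: STRIKE. 10 + next two rolls (2+7) = 19. Cumulative: 44
Frame 4: OPEN (2+7=9). Cumulative: 53
Frame 5: OPEN (1+8=9). Cumulative: 62
Frame 6: SPARE (1+9=10). 10 + next roll (6) = 16. Cumulative: 78
Frame 7: OPEN (6+1=7). Cumulative: 85
Frame 8: SPARE (9+1=10). 10 + next roll (2) = 12. Cumulative: 97
Frame 9: OPEN (2+4=6). Cumulative: 103
Frame 10: OPEN. Sum of all frame-10 rolls (6+1) = 7. Cumulative: 110

Answer: 110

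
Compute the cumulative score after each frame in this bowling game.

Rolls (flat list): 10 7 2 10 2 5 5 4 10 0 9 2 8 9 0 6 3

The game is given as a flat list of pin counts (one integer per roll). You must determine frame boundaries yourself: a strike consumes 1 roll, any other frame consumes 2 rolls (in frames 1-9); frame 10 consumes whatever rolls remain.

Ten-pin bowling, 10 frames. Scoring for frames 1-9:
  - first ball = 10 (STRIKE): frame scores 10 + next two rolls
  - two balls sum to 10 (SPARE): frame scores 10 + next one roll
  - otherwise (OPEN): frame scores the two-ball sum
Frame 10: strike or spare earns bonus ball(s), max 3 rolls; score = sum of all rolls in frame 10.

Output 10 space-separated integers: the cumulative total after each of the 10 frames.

Frame 1: STRIKE. 10 + next two rolls (7+2) = 19. Cumulative: 19
Frame 2: OPEN (7+2=9). Cumulative: 28
Frame 3: STRIKE. 10 + next two rolls (2+5) = 17. Cumulative: 45
Frame 4: OPEN (2+5=7). Cumulative: 52
Frame 5: OPEN (5+4=9). Cumulative: 61
Frame 6: STRIKE. 10 + next two rolls (0+9) = 19. Cumulative: 80
Frame 7: OPEN (0+9=9). Cumulative: 89
Frame 8: SPARE (2+8=10). 10 + next roll (9) = 19. Cumulative: 108
Frame 9: OPEN (9+0=9). Cumulative: 117
Frame 10: OPEN. Sum of all frame-10 rolls (6+3) = 9. Cumulative: 126

Answer: 19 28 45 52 61 80 89 108 117 126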